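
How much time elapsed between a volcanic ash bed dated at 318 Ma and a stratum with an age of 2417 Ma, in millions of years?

2417 − 318 = 2099 million years.

2099 million years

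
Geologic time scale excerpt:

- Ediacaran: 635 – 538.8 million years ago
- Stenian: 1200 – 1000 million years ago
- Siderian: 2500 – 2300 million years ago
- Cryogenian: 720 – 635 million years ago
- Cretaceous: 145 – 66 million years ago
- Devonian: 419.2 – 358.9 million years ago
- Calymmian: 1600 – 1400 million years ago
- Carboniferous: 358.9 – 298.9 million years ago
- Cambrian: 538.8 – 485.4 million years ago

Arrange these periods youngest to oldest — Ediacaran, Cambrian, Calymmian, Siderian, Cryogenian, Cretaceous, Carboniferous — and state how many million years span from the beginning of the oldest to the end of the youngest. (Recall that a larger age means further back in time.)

From the excerpt: Ediacaran 635–538.8; Cambrian 538.8–485.4; Calymmian 1600–1400; Siderian 2500–2300; Cryogenian 720–635; Cretaceous 145–66; Carboniferous 358.9–298.9 (Ma).
Larger Ma is earlier, so the oldest is Siderian and the youngest is Cretaceous; youngest to oldest: Cretaceous, Carboniferous, Cambrian, Ediacaran, Cryogenian, Calymmian, Siderian.
Oldest start 2500 minus youngest end 66 gives 2434 Myr overall.

Cretaceous → Carboniferous → Cambrian → Ediacaran → Cryogenian → Calymmian → Siderian; total span 2434 Myr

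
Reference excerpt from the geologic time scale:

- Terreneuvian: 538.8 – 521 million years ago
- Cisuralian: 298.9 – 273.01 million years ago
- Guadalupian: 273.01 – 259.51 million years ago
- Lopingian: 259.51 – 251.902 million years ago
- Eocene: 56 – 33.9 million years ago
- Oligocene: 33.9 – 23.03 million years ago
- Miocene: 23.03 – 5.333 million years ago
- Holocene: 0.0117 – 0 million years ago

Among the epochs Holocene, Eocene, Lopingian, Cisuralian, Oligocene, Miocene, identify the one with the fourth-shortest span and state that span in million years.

Miocene, 17.697 million years

Start − end for each: Holocene 0.0117 − 0 = 0.0117; Eocene 56 − 33.9 = 22.1; Lopingian 259.51 − 251.902 = 7.608; Cisuralian 298.9 − 273.01 = 25.89; Oligocene 33.9 − 23.03 = 10.87; Miocene 23.03 − 5.333 = 17.697.
Ranking these from shortest: Holocene < Lopingian < Oligocene < Miocene < Eocene < Cisuralian.
Position 4 in that ranking is Miocene, which lasted 17.697 Myr.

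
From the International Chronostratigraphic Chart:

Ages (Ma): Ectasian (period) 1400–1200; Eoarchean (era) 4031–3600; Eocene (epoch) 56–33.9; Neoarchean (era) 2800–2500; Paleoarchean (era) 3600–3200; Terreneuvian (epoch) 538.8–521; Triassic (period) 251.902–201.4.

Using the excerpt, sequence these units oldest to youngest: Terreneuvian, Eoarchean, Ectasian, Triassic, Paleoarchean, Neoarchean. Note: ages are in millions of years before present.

The oldest of these is Eoarchean (starts 4031 Ma) and the youngest is Triassic (ends 201.4 Ma).
In between, by decreasing start age: Paleoarchean (3600), Neoarchean (2800), Ectasian (1400), Terreneuvian (538.8).

Eoarchean, Paleoarchean, Neoarchean, Ectasian, Terreneuvian, Triassic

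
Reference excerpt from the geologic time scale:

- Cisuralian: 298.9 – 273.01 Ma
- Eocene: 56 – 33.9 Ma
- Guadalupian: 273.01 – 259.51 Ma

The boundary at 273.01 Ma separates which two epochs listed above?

Cisuralian and Guadalupian

The Cisuralian ends at 273.01 Ma and the Guadalupian begins at 273.01 Ma, so they share that boundary.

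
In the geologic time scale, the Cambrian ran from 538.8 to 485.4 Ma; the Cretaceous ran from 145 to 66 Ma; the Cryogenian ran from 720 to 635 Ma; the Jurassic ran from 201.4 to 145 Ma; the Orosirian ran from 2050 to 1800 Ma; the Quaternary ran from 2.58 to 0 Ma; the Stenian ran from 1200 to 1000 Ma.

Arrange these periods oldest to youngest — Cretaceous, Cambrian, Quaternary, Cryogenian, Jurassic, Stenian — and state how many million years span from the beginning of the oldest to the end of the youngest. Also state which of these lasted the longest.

From the excerpt: Cretaceous 145–66; Cambrian 538.8–485.4; Quaternary 2.58–0; Cryogenian 720–635; Jurassic 201.4–145; Stenian 1200–1000 (Ma).
Larger Ma is earlier, so the oldest is Stenian and the youngest is Quaternary; oldest to youngest: Stenian, Cryogenian, Cambrian, Jurassic, Cretaceous, Quaternary.
Oldest start 1200 minus youngest end 0 gives 1200 Myr overall.
Individual lengths (start − end): Stenian 200; Cryogenian 85; Cretaceous 79; Cambrian 53.4; Quaternary 2.58; Jurassic 56.4. The largest is Stenian at 200 Myr.

Stenian, Cryogenian, Cambrian, Jurassic, Cretaceous, Quaternary; total span 1200 Myr; longest is Stenian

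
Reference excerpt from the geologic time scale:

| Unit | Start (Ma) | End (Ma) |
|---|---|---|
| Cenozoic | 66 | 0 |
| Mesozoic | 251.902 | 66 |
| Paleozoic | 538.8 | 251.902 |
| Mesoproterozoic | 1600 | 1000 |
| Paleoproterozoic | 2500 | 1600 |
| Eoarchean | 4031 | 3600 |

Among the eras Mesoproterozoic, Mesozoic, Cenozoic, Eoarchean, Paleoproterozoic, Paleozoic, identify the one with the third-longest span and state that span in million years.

Eoarchean, 431 million years

Durations: Mesoproterozoic 600; Mesozoic 185.902; Cenozoic 66; Eoarchean 431; Paleoproterozoic 900; Paleozoic 286.898 Myr.
Sorted longest-first: Paleoproterozoic (900), Mesoproterozoic (600), Eoarchean (431), Paleozoic (286.898), Mesozoic (185.902), Cenozoic (66).
The third longest is Eoarchean at 431 Myr.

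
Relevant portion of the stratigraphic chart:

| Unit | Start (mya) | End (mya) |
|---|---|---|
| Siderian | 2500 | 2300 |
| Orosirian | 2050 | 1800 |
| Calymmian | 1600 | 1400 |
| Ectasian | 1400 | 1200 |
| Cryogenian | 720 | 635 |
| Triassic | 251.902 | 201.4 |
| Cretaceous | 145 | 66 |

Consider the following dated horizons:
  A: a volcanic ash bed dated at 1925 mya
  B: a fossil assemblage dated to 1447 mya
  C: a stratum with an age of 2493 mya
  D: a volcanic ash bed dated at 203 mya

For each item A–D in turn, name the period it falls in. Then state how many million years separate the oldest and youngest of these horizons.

A: 1925 Ma lies in 2050–1800 Ma, so Orosirian.
B: 1447 Ma lies in 1600–1400 Ma, so Calymmian.
C: 2493 Ma lies in 2500–2300 Ma, so Siderian.
D: 203 Ma lies in 251.902–201.4 Ma, so Triassic.
Oldest = 2493 Ma, youngest = 203 Ma → span 2290 Myr.

A — Orosirian; B — Calymmian; C — Siderian; D — Triassic; span 2290 million years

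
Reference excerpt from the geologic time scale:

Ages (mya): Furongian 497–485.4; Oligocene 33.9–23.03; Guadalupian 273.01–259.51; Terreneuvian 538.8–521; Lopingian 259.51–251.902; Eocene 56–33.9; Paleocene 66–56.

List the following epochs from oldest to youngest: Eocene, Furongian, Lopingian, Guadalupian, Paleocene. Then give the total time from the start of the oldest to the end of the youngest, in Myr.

Furongian, Guadalupian, Lopingian, Paleocene, Eocene; total span 463.1 Myr

From the excerpt: Eocene 56–33.9; Furongian 497–485.4; Lopingian 259.51–251.902; Guadalupian 273.01–259.51; Paleocene 66–56 (Ma).
Larger Ma is earlier, so the oldest is Furongian and the youngest is Eocene; oldest to youngest: Furongian, Guadalupian, Lopingian, Paleocene, Eocene.
Oldest start 497 minus youngest end 33.9 gives 463.1 Myr overall.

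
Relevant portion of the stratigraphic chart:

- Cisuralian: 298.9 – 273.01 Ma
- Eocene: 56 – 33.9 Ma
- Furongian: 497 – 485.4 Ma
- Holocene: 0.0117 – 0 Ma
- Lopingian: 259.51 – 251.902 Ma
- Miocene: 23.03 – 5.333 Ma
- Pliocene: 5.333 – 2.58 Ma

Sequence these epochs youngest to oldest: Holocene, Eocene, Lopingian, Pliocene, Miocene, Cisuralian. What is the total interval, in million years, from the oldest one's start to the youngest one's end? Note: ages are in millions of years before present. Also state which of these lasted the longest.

Holocene → Pliocene → Miocene → Eocene → Lopingian → Cisuralian; total span 298.9 Myr; longest is Cisuralian

Start ages (Ma): Cisuralian 298.9, Lopingian 259.51, Eocene 56, Miocene 23.03, Pliocene 5.333, Holocene 0.0117.
Ordered youngest to oldest: Holocene, Pliocene, Miocene, Eocene, Lopingian, Cisuralian.
Span = 298.9 − 0 = 298.9 Myr.
Durations: Lopingian 7.608, Pliocene 2.753, Cisuralian 25.89, Eocene 22.1, Holocene 0.0117, Miocene 17.697 → longest is Cisuralian (25.89 Myr).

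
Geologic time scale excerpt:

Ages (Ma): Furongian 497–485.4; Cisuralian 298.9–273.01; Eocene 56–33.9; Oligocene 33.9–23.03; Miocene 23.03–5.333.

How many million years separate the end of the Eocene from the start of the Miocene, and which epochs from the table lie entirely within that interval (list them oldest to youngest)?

The Eocene closes at 33.9 Ma and the Miocene opens at 23.03 Ma, so the interval is 33.9 − 23.03 = 10.87 Myr.
An epoch fits inside if it starts at or after 33.9 Ma and ends at or before 23.03 Ma; oldest first that gives Oligocene.

10.87 million years; Oligocene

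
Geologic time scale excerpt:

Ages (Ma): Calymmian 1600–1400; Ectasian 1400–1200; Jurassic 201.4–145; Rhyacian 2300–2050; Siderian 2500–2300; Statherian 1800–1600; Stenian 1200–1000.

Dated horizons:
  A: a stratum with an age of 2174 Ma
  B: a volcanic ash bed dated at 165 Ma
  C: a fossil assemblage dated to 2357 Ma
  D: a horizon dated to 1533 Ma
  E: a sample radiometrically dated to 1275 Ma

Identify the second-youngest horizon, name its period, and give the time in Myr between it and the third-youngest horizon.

Smaller Ma means younger, so youngest first: B 165 < E 1275 < D 1533 < A 2174 < C 2357.
Counting 2 along gives E (1275 Ma); the excerpt puts that inside the Ectasian, 1400–1200 Ma.
Next in line is D (1533 Ma), and 1533 − 1275 = 258 Myr.

E, in the Ectasian; 258 million years to D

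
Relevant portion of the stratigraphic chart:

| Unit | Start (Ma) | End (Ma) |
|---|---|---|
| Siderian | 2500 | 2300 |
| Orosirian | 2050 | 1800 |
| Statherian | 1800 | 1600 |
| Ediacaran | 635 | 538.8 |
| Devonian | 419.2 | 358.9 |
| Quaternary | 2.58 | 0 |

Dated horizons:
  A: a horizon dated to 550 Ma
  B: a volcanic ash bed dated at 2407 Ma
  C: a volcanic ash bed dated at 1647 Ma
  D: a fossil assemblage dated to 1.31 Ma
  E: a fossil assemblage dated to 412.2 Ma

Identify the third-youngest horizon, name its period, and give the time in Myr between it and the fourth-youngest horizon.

Sorted youngest-first by Ma: D (1.31), E (412.2), A (550), C (1647), B (2407).
The third youngest is A at 550 Ma, which lies in 635–538.8 Ma: the Ediacaran.
The fourth youngest is C at 1647 Ma; separation = |550 − 1647| = 1097 Myr.

A, in the Ediacaran; 1097 million years to C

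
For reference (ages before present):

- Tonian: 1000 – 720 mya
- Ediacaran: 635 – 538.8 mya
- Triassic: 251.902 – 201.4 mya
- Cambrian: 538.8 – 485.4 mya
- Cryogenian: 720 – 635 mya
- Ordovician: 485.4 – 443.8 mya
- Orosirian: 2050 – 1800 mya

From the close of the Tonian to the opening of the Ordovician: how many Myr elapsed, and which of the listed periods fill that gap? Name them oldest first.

234.6 million years; Cryogenian, Ediacaran, Cambrian

End of Tonian = 720 Ma; start of Ordovician = 485.4 Ma.
Gap = 720 − 485.4 = 234.6 Myr.
Periods wholly inside 720–485.4 Ma: Cryogenian (720–635), Ediacaran (635–538.8), Cambrian (538.8–485.4).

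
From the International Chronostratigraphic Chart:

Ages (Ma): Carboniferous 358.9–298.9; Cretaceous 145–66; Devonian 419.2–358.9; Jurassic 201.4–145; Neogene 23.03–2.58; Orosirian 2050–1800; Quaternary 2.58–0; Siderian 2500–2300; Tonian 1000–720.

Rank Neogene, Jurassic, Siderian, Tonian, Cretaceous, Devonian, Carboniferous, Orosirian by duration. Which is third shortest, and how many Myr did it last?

Start − end for each: Neogene 23.03 − 2.58 = 20.45; Jurassic 201.4 − 145 = 56.4; Siderian 2500 − 2300 = 200; Tonian 1000 − 720 = 280; Cretaceous 145 − 66 = 79; Devonian 419.2 − 358.9 = 60.3; Carboniferous 358.9 − 298.9 = 60; Orosirian 2050 − 1800 = 250.
Ranking these from shortest: Neogene < Jurassic < Carboniferous < Devonian < Cretaceous < Siderian < Orosirian < Tonian.
Position 3 in that ranking is Carboniferous, which lasted 60 Myr.

Carboniferous, 60 million years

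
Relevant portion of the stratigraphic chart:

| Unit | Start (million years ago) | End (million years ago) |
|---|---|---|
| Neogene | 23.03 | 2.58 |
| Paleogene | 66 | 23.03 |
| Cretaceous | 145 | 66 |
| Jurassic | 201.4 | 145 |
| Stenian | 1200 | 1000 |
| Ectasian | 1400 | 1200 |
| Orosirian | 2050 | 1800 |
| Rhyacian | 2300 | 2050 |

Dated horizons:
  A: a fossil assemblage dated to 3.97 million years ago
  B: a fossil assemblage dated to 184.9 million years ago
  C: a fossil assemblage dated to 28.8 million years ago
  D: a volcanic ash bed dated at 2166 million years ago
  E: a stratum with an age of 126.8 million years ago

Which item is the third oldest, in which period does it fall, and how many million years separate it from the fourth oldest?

E, in the Cretaceous; 98 million years to C

Larger Ma means older, so oldest first: D 2166 > B 184.9 > E 126.8 > C 28.8 > A 3.97.
Counting 3 along gives E (126.8 Ma); the excerpt puts that inside the Cretaceous, 145–66 Ma.
Next in line is C (28.8 Ma), and 126.8 − 28.8 = 98 Myr.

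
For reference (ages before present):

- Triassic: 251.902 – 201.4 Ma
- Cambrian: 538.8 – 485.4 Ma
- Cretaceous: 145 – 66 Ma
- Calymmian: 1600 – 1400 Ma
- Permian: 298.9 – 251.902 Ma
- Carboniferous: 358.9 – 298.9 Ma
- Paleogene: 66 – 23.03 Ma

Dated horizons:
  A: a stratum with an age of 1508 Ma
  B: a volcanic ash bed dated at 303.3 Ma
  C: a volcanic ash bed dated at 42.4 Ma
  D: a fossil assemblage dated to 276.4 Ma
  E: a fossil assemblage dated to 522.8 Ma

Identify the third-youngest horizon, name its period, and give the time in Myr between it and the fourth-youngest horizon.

Smaller Ma means younger, so youngest first: C 42.4 < D 276.4 < B 303.3 < E 522.8 < A 1508.
Counting 3 along gives B (303.3 Ma); the excerpt puts that inside the Carboniferous, 358.9–298.9 Ma.
Next in line is E (522.8 Ma), and 522.8 − 303.3 = 219.5 Myr.

B, in the Carboniferous; 219.5 million years to E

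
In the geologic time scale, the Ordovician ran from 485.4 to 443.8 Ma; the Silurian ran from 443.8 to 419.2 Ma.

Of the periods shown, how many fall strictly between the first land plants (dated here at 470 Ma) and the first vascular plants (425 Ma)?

0

The older date is 470 Ma and the younger is 425 Ma.
No period both begins after 470 Ma and ends before 425 Ma, so the count is 0.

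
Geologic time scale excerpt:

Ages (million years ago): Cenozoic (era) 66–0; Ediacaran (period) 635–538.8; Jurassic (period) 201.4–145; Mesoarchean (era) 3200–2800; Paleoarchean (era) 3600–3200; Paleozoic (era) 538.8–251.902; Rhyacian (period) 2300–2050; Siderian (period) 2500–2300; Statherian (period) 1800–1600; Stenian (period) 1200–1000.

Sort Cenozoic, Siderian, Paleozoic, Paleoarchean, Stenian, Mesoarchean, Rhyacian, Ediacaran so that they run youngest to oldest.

Cenozoic, Paleozoic, Ediacaran, Stenian, Rhyacian, Siderian, Mesoarchean, Paleoarchean

The oldest of these is Paleoarchean (starts 3600 Ma) and the youngest is Cenozoic (ends 0 Ma).
In between, by decreasing start age: Mesoarchean (3200), Siderian (2500), Rhyacian (2300), Stenian (1200), Ediacaran (635), Paleozoic (538.8).
Listing youngest first means reversing that sequence.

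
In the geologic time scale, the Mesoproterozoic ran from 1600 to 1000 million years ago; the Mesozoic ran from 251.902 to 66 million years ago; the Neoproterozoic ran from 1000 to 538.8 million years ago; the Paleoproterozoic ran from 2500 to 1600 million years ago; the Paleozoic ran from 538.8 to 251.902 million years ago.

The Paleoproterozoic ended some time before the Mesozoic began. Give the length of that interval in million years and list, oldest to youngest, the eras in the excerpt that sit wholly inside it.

1348.098 million years; Mesoproterozoic, Neoproterozoic, Paleozoic

End of Paleoproterozoic = 1600 Ma; start of Mesozoic = 251.902 Ma.
Gap = 1600 − 251.902 = 1348.098 Myr.
Eras wholly inside 1600–251.902 Ma: Mesoproterozoic (1600–1000), Neoproterozoic (1000–538.8), Paleozoic (538.8–251.902).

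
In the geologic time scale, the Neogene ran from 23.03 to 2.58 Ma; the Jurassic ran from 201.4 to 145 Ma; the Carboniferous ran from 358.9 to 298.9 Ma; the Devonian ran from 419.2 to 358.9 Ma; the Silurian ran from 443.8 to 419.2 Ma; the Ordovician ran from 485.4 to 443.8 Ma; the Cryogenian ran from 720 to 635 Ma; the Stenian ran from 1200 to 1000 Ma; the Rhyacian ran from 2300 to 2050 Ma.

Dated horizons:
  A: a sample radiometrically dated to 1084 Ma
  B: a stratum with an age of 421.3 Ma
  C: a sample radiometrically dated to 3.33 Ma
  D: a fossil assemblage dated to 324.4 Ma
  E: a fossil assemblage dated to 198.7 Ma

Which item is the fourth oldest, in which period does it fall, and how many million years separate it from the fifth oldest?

Sorted oldest-first by Ma: A (1084), B (421.3), D (324.4), E (198.7), C (3.33).
The fourth oldest is E at 198.7 Ma, which lies in 201.4–145 Ma: the Jurassic.
The fifth oldest is C at 3.33 Ma; separation = |198.7 − 3.33| = 195.37 Myr.

E, in the Jurassic; 195.37 million years to C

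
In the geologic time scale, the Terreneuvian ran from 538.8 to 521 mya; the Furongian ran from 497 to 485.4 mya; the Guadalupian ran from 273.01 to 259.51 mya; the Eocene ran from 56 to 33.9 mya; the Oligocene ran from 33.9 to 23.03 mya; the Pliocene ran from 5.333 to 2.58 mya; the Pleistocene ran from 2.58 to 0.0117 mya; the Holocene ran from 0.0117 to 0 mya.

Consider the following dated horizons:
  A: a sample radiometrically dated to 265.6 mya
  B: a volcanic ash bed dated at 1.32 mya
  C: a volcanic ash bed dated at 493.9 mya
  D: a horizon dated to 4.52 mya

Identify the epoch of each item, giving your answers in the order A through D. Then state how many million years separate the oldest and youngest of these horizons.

A — Guadalupian; B — Pleistocene; C — Furongian; D — Pliocene; span 492.58 million years

Match each age against the start–end ranges in the excerpt: A = 265.6 Ma → Guadalupian (273.01–259.51); B = 1.32 Ma → Pleistocene (2.58–0.0117); C = 493.9 Ma → Furongian (497–485.4); D = 4.52 Ma → Pliocene (5.333–2.58).
The largest age is 493.9 Ma and the smallest is 1.32 Ma; their difference is 492.58 Myr.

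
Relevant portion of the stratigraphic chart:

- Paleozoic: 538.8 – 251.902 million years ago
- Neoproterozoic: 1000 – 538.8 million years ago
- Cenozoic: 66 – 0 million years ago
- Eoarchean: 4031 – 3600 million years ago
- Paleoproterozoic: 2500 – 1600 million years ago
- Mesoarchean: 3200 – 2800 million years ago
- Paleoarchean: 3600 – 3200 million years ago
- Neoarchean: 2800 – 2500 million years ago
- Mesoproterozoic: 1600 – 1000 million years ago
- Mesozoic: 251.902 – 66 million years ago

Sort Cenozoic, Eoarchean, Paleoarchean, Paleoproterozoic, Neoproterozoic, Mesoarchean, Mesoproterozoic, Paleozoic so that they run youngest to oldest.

Cenozoic, Paleozoic, Neoproterozoic, Mesoproterozoic, Paleoproterozoic, Mesoarchean, Paleoarchean, Eoarchean

The oldest of these is Eoarchean (starts 4031 Ma) and the youngest is Cenozoic (ends 0 Ma).
In between, by decreasing start age: Paleoarchean (3600), Mesoarchean (3200), Paleoproterozoic (2500), Mesoproterozoic (1600), Neoproterozoic (1000), Paleozoic (538.8).
Listing youngest first means reversing that sequence.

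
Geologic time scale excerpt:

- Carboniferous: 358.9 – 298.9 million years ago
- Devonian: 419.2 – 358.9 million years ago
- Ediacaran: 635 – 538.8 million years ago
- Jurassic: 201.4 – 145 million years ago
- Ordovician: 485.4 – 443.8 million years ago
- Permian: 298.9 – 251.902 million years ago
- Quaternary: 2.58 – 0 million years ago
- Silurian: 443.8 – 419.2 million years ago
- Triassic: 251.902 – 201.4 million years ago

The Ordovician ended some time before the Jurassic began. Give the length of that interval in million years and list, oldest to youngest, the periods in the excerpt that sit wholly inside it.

242.4 million years; Silurian, Devonian, Carboniferous, Permian, Triassic

End of Ordovician = 443.8 Ma; start of Jurassic = 201.4 Ma.
Gap = 443.8 − 201.4 = 242.4 Myr.
Periods wholly inside 443.8–201.4 Ma: Silurian (443.8–419.2), Devonian (419.2–358.9), Carboniferous (358.9–298.9), Permian (298.9–251.902), Triassic (251.902–201.4).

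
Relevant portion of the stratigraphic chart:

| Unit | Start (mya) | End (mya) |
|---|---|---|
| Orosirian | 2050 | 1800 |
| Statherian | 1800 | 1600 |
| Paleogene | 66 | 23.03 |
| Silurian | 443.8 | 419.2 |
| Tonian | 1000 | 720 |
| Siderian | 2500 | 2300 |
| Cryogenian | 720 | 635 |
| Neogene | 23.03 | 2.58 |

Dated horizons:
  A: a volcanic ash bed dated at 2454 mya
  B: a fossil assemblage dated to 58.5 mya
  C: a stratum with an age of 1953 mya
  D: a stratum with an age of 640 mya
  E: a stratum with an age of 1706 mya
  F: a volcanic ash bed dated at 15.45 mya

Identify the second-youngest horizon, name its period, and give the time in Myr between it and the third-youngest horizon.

Sorted youngest-first by Ma: F (15.45), B (58.5), D (640), E (1706), C (1953), A (2454).
The second youngest is B at 58.5 Ma, which lies in 66–23.03 Ma: the Paleogene.
The third youngest is D at 640 Ma; separation = |58.5 − 640| = 581.5 Myr.

B, in the Paleogene; 581.5 million years to D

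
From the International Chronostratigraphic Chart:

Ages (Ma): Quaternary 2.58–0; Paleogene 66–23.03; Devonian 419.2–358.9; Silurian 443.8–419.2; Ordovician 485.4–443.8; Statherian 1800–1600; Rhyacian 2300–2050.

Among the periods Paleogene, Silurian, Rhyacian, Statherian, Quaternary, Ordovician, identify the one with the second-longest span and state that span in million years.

Durations: Paleogene 42.97; Silurian 24.6; Rhyacian 250; Statherian 200; Quaternary 2.58; Ordovician 41.6 Myr.
Sorted longest-first: Rhyacian (250), Statherian (200), Paleogene (42.97), Ordovician (41.6), Silurian (24.6), Quaternary (2.58).
The second longest is Statherian at 200 Myr.

Statherian, 200 million years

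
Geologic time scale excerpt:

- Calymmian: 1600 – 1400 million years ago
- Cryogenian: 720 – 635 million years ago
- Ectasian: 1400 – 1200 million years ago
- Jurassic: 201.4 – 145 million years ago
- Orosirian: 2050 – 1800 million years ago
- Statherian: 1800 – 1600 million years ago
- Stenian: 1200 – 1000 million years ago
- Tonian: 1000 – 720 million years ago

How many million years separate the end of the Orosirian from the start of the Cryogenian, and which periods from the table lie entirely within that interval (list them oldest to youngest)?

1080 million years; Statherian, Calymmian, Ectasian, Stenian, Tonian

The Orosirian closes at 1800 Ma and the Cryogenian opens at 720 Ma, so the interval is 1800 − 720 = 1080 Myr.
A period fits inside if it starts at or after 1800 Ma and ends at or before 720 Ma; oldest first that gives Statherian, Calymmian, Ectasian, Stenian, Tonian.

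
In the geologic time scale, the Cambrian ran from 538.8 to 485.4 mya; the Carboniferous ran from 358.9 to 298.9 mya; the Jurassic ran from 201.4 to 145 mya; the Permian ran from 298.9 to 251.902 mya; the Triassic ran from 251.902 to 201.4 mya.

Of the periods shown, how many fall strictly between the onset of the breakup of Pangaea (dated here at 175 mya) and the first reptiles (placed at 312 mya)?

2

The older date is 312 Ma and the younger is 175 Ma.
Periods with start < 312 and end > 175 Ma: Permian (298.9–251.902), Triassic (251.902–201.4).
That is 2 complete periods.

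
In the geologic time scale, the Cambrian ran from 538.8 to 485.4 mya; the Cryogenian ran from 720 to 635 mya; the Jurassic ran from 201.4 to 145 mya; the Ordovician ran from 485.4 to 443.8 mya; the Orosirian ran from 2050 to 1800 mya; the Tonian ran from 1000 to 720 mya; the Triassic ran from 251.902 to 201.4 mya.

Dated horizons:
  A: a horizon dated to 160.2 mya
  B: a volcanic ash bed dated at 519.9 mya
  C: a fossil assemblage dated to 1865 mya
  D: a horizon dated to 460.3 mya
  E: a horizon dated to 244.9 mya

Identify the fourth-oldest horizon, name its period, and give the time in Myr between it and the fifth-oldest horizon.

Larger Ma means older, so oldest first: C 1865 > B 519.9 > D 460.3 > E 244.9 > A 160.2.
Counting 4 along gives E (244.9 Ma); the excerpt puts that inside the Triassic, 251.902–201.4 Ma.
Next in line is A (160.2 Ma), and 244.9 − 160.2 = 84.7 Myr.

E, in the Triassic; 84.7 million years to A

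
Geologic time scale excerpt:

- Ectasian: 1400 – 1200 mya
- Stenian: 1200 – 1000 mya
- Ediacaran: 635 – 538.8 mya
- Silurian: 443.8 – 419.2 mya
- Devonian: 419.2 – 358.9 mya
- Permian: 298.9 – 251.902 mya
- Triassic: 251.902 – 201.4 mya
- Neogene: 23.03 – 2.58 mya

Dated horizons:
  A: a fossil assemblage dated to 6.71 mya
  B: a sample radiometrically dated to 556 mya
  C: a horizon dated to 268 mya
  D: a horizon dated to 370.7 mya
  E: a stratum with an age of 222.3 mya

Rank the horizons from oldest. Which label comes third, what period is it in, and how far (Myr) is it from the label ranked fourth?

C, in the Permian; 45.7 million years to E

Sorted oldest-first by Ma: B (556), D (370.7), C (268), E (222.3), A (6.71).
The third oldest is C at 268 Ma, which lies in 298.9–251.902 Ma: the Permian.
The fourth oldest is E at 222.3 Ma; separation = |268 − 222.3| = 45.7 Myr.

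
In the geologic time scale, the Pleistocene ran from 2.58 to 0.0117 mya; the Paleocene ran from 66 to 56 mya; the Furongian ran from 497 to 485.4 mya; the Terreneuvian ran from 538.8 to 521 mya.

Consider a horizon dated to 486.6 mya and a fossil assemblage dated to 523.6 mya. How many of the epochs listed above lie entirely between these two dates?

The older date is 523.6 Ma and the younger is 486.6 Ma.
No epoch both begins after 523.6 Ma and ends before 486.6 Ma, so the count is 0.

0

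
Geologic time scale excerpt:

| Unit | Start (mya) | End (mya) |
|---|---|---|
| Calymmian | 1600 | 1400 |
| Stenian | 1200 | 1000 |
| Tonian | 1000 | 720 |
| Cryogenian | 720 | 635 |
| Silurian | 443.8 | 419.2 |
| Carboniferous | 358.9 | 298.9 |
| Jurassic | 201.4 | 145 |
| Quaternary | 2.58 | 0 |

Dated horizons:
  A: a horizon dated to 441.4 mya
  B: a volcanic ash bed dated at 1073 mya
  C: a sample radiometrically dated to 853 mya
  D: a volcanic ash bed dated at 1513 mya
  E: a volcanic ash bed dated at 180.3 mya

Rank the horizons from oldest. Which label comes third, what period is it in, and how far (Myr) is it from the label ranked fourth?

Sorted oldest-first by Ma: D (1513), B (1073), C (853), A (441.4), E (180.3).
The third oldest is C at 853 Ma, which lies in 1000–720 Ma: the Tonian.
The fourth oldest is A at 441.4 Ma; separation = |853 − 441.4| = 411.6 Myr.

C, in the Tonian; 411.6 million years to A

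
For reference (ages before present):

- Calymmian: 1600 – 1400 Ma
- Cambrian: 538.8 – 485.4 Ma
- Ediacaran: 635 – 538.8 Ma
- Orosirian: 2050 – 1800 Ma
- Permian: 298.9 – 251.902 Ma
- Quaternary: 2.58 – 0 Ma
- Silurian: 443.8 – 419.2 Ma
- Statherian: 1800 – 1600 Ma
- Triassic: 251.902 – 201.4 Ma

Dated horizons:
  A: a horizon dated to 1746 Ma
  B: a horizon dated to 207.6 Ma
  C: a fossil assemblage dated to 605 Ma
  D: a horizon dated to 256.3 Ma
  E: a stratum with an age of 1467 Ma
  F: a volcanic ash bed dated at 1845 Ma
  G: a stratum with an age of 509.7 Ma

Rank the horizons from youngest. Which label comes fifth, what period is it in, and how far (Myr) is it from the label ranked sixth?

E, in the Calymmian; 279 million years to A

Sorted youngest-first by Ma: B (207.6), D (256.3), G (509.7), C (605), E (1467), A (1746), F (1845).
The fifth youngest is E at 1467 Ma, which lies in 1600–1400 Ma: the Calymmian.
The sixth youngest is A at 1746 Ma; separation = |1467 − 1746| = 279 Myr.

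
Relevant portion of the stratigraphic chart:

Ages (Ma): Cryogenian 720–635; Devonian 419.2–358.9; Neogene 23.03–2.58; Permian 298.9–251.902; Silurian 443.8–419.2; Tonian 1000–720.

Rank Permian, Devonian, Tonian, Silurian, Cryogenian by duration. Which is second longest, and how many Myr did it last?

Start − end for each: Permian 298.9 − 251.902 = 46.998; Devonian 419.2 − 358.9 = 60.3; Tonian 1000 − 720 = 280; Silurian 443.8 − 419.2 = 24.6; Cryogenian 720 − 635 = 85.
Ranking these from longest: Tonian > Cryogenian > Devonian > Permian > Silurian.
Position 2 in that ranking is Cryogenian, which lasted 85 Myr.

Cryogenian, 85 million years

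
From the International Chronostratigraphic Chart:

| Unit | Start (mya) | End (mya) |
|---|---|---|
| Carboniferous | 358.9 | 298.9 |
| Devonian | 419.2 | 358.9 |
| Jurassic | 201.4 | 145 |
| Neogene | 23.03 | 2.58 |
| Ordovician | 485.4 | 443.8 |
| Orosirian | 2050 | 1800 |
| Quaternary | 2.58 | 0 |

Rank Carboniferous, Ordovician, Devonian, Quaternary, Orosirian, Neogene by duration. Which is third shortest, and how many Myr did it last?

Ordovician, 41.6 million years

Start − end for each: Carboniferous 358.9 − 298.9 = 60; Ordovician 485.4 − 443.8 = 41.6; Devonian 419.2 − 358.9 = 60.3; Quaternary 2.58 − 0 = 2.58; Orosirian 2050 − 1800 = 250; Neogene 23.03 − 2.58 = 20.45.
Ranking these from shortest: Quaternary < Neogene < Ordovician < Carboniferous < Devonian < Orosirian.
Position 3 in that ranking is Ordovician, which lasted 41.6 Myr.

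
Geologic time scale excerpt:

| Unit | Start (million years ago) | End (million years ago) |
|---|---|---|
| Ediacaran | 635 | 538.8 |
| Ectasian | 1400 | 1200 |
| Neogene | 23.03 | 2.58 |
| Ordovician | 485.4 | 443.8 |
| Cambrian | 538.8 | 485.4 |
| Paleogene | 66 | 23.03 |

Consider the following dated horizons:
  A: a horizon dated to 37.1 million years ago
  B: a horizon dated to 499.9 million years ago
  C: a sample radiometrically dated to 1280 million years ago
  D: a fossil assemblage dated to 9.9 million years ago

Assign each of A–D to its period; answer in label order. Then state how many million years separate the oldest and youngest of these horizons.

Match each age against the start–end ranges in the excerpt: A = 37.1 Ma → Paleogene (66–23.03); B = 499.9 Ma → Cambrian (538.8–485.4); C = 1280 Ma → Ectasian (1400–1200); D = 9.9 Ma → Neogene (23.03–2.58).
The largest age is 1280 Ma and the smallest is 9.9 Ma; their difference is 1270.1 Myr.

A — Paleogene; B — Cambrian; C — Ectasian; D — Neogene; span 1270.1 million years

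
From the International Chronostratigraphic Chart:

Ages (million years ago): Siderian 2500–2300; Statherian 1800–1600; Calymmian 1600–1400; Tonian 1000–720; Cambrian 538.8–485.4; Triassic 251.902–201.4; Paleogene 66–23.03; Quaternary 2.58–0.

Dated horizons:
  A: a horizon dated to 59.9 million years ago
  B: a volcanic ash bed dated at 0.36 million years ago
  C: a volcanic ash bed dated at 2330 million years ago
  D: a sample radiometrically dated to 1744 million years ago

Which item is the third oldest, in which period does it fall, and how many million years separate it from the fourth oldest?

A, in the Paleogene; 59.54 million years to B

Larger Ma means older, so oldest first: C 2330 > D 1744 > A 59.9 > B 0.36.
Counting 3 along gives A (59.9 Ma); the excerpt puts that inside the Paleogene, 66–23.03 Ma.
Next in line is B (0.36 Ma), and 59.9 − 0.36 = 59.54 Myr.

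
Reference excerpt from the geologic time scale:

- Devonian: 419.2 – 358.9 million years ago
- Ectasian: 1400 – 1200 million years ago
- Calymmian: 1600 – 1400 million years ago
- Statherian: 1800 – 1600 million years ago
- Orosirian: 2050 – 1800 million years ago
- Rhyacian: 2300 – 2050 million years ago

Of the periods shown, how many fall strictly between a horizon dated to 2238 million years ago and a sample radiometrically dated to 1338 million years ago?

3

The older date is 2238 Ma and the younger is 1338 Ma.
Periods with start < 2238 and end > 1338 Ma: Orosirian (2050–1800), Statherian (1800–1600), Calymmian (1600–1400).
That is 3 complete periods.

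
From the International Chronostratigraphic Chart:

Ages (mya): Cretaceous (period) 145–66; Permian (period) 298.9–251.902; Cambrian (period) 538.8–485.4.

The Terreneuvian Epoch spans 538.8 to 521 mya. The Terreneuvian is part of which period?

The Terreneuvian (538.8–521 Ma) lies entirely within 538.8–485.4 Ma, the Cambrian Period.

Cambrian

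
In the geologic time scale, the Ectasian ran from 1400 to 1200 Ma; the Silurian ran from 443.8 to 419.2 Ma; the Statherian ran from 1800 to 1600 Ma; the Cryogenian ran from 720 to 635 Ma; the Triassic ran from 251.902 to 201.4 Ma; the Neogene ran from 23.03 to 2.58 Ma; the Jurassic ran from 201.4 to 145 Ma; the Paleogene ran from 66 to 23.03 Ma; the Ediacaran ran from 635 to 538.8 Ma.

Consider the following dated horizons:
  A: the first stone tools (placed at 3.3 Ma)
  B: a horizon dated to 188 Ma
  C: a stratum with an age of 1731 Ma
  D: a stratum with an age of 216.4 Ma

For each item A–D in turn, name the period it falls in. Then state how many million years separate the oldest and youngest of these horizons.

A — Neogene; B — Jurassic; C — Statherian; D — Triassic; span 1727.7 million years

A: 3.3 Ma lies in 23.03–2.58 Ma, so Neogene.
B: 188 Ma lies in 201.4–145 Ma, so Jurassic.
C: 1731 Ma lies in 1800–1600 Ma, so Statherian.
D: 216.4 Ma lies in 251.902–201.4 Ma, so Triassic.
Oldest = 1731 Ma, youngest = 3.3 Ma → span 1727.7 Myr.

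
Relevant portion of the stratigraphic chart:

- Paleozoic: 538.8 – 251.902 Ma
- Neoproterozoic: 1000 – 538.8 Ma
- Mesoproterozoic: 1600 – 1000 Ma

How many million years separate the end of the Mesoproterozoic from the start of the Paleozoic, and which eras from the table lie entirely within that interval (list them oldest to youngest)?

End of Mesoproterozoic = 1000 Ma; start of Paleozoic = 538.8 Ma.
Gap = 1000 − 538.8 = 461.2 Myr.
Eras wholly inside 1000–538.8 Ma: Neoproterozoic (1000–538.8).

461.2 million years; Neoproterozoic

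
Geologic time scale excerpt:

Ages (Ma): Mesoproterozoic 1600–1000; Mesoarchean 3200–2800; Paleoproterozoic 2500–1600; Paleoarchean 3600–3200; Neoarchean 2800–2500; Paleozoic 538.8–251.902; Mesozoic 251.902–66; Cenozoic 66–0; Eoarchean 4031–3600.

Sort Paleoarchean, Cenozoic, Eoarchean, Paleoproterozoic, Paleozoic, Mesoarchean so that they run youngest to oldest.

Sorting by start age (ascending Ma, since larger Ma = older): Cenozoic began 66, Paleozoic began 538.8, Paleoproterozoic began 2500, Mesoarchean began 3200, Paleoarchean began 3600, Eoarchean began 4031.

Cenozoic, Paleozoic, Paleoproterozoic, Mesoarchean, Paleoarchean, Eoarchean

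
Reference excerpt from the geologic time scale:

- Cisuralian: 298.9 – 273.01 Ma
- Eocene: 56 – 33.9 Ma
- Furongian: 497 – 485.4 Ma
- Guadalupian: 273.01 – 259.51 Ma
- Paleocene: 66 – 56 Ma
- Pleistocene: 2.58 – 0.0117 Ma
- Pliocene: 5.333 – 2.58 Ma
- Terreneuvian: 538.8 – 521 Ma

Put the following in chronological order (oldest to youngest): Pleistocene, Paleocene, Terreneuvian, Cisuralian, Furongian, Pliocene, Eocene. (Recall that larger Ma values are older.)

Terreneuvian, Furongian, Cisuralian, Paleocene, Eocene, Pliocene, Pleistocene

The oldest of these is Terreneuvian (starts 538.8 Ma) and the youngest is Pleistocene (ends 0.0117 Ma).
In between, by decreasing start age: Furongian (497), Cisuralian (298.9), Paleocene (66), Eocene (56), Pliocene (5.333).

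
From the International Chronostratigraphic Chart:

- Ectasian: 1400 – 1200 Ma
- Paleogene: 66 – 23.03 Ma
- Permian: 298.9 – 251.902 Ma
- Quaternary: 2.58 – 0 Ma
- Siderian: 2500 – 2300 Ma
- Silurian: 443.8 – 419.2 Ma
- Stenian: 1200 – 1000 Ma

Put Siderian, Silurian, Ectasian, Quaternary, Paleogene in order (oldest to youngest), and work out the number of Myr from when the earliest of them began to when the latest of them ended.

Siderian, Ectasian, Silurian, Paleogene, Quaternary; total span 2500 Myr

From the excerpt: Siderian 2500–2300; Silurian 443.8–419.2; Ectasian 1400–1200; Quaternary 2.58–0; Paleogene 66–23.03 (Ma).
Larger Ma is earlier, so the oldest is Siderian and the youngest is Quaternary; oldest to youngest: Siderian, Ectasian, Silurian, Paleogene, Quaternary.
Oldest start 2500 minus youngest end 0 gives 2500 Myr overall.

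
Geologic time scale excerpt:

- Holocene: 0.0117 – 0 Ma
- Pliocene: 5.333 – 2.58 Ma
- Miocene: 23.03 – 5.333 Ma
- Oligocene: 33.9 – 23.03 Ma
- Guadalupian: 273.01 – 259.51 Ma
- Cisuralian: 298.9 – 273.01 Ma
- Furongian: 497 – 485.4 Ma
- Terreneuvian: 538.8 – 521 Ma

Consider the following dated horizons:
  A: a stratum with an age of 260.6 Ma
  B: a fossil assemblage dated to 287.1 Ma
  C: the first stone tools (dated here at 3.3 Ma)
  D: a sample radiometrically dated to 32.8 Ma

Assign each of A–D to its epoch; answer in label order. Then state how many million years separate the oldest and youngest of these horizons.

A — Guadalupian; B — Cisuralian; C — Pliocene; D — Oligocene; span 283.8 million years

Match each age against the start–end ranges in the excerpt: A = 260.6 Ma → Guadalupian (273.01–259.51); B = 287.1 Ma → Cisuralian (298.9–273.01); C = 3.3 Ma → Pliocene (5.333–2.58); D = 32.8 Ma → Oligocene (33.9–23.03).
The largest age is 287.1 Ma and the smallest is 3.3 Ma; their difference is 283.8 Myr.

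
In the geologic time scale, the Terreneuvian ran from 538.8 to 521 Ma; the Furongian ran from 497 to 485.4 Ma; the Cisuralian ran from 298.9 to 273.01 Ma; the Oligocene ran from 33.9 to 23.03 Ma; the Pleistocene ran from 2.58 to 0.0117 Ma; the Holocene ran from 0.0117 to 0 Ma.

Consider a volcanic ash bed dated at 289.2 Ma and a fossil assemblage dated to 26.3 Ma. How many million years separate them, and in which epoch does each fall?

262.9 million years apart; the first in the Cisuralian, the second in the Oligocene

Elapsed time: 289.2 − 26.3 = 262.9 Myr.
289.2 Ma lies within 298.9–273.01 Ma: Cisuralian.
26.3 Ma lies within 33.9–23.03 Ma: Oligocene.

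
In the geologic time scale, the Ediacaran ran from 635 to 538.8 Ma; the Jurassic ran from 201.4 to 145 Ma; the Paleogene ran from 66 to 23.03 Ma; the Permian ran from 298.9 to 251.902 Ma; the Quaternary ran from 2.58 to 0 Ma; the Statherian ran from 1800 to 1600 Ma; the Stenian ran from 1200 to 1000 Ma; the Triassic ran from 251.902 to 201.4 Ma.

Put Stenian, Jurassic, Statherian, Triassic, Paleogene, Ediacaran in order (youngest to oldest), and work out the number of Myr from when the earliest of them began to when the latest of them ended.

From the excerpt: Stenian 1200–1000; Jurassic 201.4–145; Statherian 1800–1600; Triassic 251.902–201.4; Paleogene 66–23.03; Ediacaran 635–538.8 (Ma).
Larger Ma is earlier, so the oldest is Statherian and the youngest is Paleogene; youngest to oldest: Paleogene, Jurassic, Triassic, Ediacaran, Stenian, Statherian.
Oldest start 1800 minus youngest end 23.03 gives 1776.97 Myr overall.

Paleogene, Jurassic, Triassic, Ediacaran, Stenian, Statherian; total span 1776.97 Myr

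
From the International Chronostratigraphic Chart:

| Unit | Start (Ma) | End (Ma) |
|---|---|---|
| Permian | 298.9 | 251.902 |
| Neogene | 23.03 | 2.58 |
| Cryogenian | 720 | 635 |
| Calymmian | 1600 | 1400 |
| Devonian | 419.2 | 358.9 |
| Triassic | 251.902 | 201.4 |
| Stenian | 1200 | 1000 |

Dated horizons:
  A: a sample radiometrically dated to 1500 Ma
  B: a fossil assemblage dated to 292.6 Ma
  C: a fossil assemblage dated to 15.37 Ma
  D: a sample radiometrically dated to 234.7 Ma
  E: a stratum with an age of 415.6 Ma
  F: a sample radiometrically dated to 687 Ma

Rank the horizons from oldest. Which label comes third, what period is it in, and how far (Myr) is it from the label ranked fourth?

Sorted oldest-first by Ma: A (1500), F (687), E (415.6), B (292.6), D (234.7), C (15.37).
The third oldest is E at 415.6 Ma, which lies in 419.2–358.9 Ma: the Devonian.
The fourth oldest is B at 292.6 Ma; separation = |415.6 − 292.6| = 123 Myr.

E, in the Devonian; 123 million years to B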